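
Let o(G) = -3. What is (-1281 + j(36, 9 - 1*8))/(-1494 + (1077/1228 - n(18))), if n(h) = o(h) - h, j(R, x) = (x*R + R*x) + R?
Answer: 480148/602589 ≈ 0.79681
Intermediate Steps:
j(R, x) = R + 2*R*x (j(R, x) = (R*x + R*x) + R = 2*R*x + R = R + 2*R*x)
n(h) = -3 - h
(-1281 + j(36, 9 - 1*8))/(-1494 + (1077/1228 - n(18))) = (-1281 + 36*(1 + 2*(9 - 1*8)))/(-1494 + (1077/1228 - (-3 - 1*18))) = (-1281 + 36*(1 + 2*(9 - 8)))/(-1494 + (1077*(1/1228) - (-3 - 18))) = (-1281 + 36*(1 + 2*1))/(-1494 + (1077/1228 - 1*(-21))) = (-1281 + 36*(1 + 2))/(-1494 + (1077/1228 + 21)) = (-1281 + 36*3)/(-1494 + 26865/1228) = (-1281 + 108)/(-1807767/1228) = -1173*(-1228/1807767) = 480148/602589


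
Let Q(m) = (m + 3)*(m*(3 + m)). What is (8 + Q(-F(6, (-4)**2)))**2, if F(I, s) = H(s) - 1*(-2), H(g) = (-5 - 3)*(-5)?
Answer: 4079887876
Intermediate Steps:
H(g) = 40 (H(g) = -8*(-5) = 40)
F(I, s) = 42 (F(I, s) = 40 - 1*(-2) = 40 + 2 = 42)
Q(m) = m*(3 + m)**2 (Q(m) = (3 + m)*(m*(3 + m)) = m*(3 + m)**2)
(8 + Q(-F(6, (-4)**2)))**2 = (8 + (-1*42)*(3 - 1*42)**2)**2 = (8 - 42*(3 - 42)**2)**2 = (8 - 42*(-39)**2)**2 = (8 - 42*1521)**2 = (8 - 63882)**2 = (-63874)**2 = 4079887876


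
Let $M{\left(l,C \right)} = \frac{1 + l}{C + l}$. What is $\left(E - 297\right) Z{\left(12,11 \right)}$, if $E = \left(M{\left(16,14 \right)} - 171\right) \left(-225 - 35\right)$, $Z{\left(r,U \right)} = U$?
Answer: $\frac{1452517}{3} \approx 4.8417 \cdot 10^{5}$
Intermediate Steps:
$M{\left(l,C \right)} = \frac{1 + l}{C + l}$
$E = \frac{132938}{3}$ ($E = \left(\frac{1 + 16}{14 + 16} - 171\right) \left(-225 - 35\right) = \left(\frac{1}{30} \cdot 17 - 171\right) \left(-260\right) = \left(\frac{17}{30} - 171\right) \left(-260\right) = \left(- \frac{5113}{30}\right) \left(-260\right) = \frac{132938}{3} \approx 44313.0$)
$\left(E - 297\right) Z{\left(12,11 \right)} = \left(\frac{132938}{3} - 297\right) 11 = \frac{132047}{3} \cdot 11 = \frac{1452517}{3}$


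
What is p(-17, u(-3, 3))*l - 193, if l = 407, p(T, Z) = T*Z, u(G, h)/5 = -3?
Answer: 103592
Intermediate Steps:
u(G, h) = -15 (u(G, h) = 5*(-3) = -15)
p(-17, u(-3, 3))*l - 193 = -17*(-15)*407 - 193 = 255*407 - 193 = 103785 - 193 = 103592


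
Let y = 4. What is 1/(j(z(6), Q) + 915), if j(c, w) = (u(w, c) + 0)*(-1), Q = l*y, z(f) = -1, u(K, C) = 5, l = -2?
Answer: 1/910 ≈ 0.0010989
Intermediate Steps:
Q = -8 (Q = -2*4 = -8)
j(c, w) = -5 (j(c, w) = (5 + 0)*(-1) = 5*(-1) = -5)
1/(j(z(6), Q) + 915) = 1/(-5 + 915) = 1/910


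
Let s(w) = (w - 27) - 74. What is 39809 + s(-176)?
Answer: 39532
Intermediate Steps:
s(w) = -101 + w (s(w) = (-27 + w) - 74 = -101 + w)
39809 + s(-176) = 39809 + (-101 - 176) = 39809 - 277 = 39532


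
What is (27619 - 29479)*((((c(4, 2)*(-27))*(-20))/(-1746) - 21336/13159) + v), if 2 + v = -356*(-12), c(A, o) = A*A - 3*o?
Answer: -10126414587480/1276423 ≈ -7.9334e+6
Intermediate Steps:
c(A, o) = A² - 3*o
v = 4270 (v = -2 - 356*(-12) = -2 + 4272 = 4270)
(27619 - 29479)*((((c(4, 2)*(-27))*(-20))/(-1746) - 21336/13159) + v) = (27619 - 29479)*(((((4² - 3*2)*(-27))*(-20))/(-1746) - 21336/13159) + 4270) = -1860*(((((16 - 6)*(-27))*(-20))*(-1/1746) - 21336*1/13159) + 4270) = -1860*((((10*(-27))*(-20))*(-1/1746) - 21336/13159) + 4270) = -1860*((-270*(-20)*(-1/1746) - 21336/13159) + 4270) = -1860*((5400*(-1/1746) - 21336/13159) + 4270) = -1860*((-300/97 - 21336/13159) + 4270) = -1860*(-6017292/1276423 + 4270) = -1860*5444308918/1276423 = -10126414587480/1276423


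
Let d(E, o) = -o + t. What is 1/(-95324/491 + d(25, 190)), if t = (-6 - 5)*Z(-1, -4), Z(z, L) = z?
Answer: -491/183213 ≈ -0.0026799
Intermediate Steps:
t = 11 (t = (-6 - 5)*(-1) = -11*(-1) = 11)
d(E, o) = 11 - o (d(E, o) = -o + 11 = 11 - o)
1/(-95324/491 + d(25, 190)) = 1/(-95324/491 + (11 - 1*190)) = 1/(-95324*1/491 + (11 - 190)) = 1/(-95324/491 - 179) = 1/(-183213/491) = -491/183213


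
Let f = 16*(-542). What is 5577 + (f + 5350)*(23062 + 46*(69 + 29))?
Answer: -91581963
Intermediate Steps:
f = -8672
5577 + (f + 5350)*(23062 + 46*(69 + 29)) = 5577 + (-8672 + 5350)*(23062 + 46*(69 + 29)) = 5577 - 3322*(23062 + 46*98) = 5577 - 3322*(23062 + 4508) = 5577 - 3322*27570 = 5577 - 91587540 = -91581963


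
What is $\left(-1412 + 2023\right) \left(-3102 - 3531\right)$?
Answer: $-4052763$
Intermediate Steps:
$\left(-1412 + 2023\right) \left(-3102 - 3531\right) = 611 \left(-6633\right) = -4052763$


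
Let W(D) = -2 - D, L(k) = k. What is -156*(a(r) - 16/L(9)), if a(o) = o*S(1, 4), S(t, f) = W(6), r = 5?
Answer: 19552/3 ≈ 6517.3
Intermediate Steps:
S(t, f) = -8 (S(t, f) = -2 - 1*6 = -2 - 6 = -8)
a(o) = -8*o (a(o) = o*(-8) = -8*o)
-156*(a(r) - 16/L(9)) = -156*(-8*5 - 16/9) = -156*(-40 - 16*⅑) = -156*(-40 - 16/9) = -156*(-376/9) = 19552/3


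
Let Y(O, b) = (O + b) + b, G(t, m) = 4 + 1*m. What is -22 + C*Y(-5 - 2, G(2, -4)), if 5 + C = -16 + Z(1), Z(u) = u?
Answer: 118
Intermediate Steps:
G(t, m) = 4 + m
Y(O, b) = O + 2*b
C = -20 (C = -5 + (-16 + 1) = -5 - 15 = -20)
-22 + C*Y(-5 - 2, G(2, -4)) = -22 - 20*((-5 - 2) + 2*(4 - 4)) = -22 - 20*(-7 + 2*0) = -22 - 20*(-7 + 0) = -22 - 20*(-7) = -22 + 140 = 118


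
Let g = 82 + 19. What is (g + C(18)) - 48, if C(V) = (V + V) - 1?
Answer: 88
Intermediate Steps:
g = 101
C(V) = -1 + 2*V (C(V) = 2*V - 1 = -1 + 2*V)
(g + C(18)) - 48 = (101 + (-1 + 2*18)) - 48 = (101 + (-1 + 36)) - 48 = (101 + 35) - 48 = 136 - 48 = 88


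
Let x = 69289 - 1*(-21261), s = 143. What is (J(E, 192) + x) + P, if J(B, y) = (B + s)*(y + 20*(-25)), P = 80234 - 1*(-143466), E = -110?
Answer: 304086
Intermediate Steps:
P = 223700 (P = 80234 + 143466 = 223700)
J(B, y) = (-500 + y)*(143 + B) (J(B, y) = (B + 143)*(y + 20*(-25)) = (143 + B)*(y - 500) = (143 + B)*(-500 + y) = (-500 + y)*(143 + B))
x = 90550 (x = 69289 + 21261 = 90550)
(J(E, 192) + x) + P = ((-71500 - 500*(-110) + 143*192 - 110*192) + 90550) + 223700 = ((-71500 + 55000 + 27456 - 21120) + 90550) + 223700 = (-10164 + 90550) + 223700 = 80386 + 223700 = 304086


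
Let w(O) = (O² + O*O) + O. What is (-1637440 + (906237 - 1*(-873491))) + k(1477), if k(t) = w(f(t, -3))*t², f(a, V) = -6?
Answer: 144123202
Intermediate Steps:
w(O) = O + 2*O² (w(O) = (O² + O²) + O = 2*O² + O = O + 2*O²)
k(t) = 66*t² (k(t) = (-6*(1 + 2*(-6)))*t² = (-6*(1 - 12))*t² = (-6*(-11))*t² = 66*t²)
(-1637440 + (906237 - 1*(-873491))) + k(1477) = (-1637440 + (906237 - 1*(-873491))) + 66*1477² = (-1637440 + (906237 + 873491)) + 66*2181529 = (-1637440 + 1779728) + 143980914 = 142288 + 143980914 = 144123202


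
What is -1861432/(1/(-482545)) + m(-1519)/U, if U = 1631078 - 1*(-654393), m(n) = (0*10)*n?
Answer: 898224704440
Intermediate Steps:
m(n) = 0 (m(n) = 0*n = 0)
U = 2285471 (U = 1631078 + 654393 = 2285471)
-1861432/(1/(-482545)) + m(-1519)/U = -1861432/(1/(-482545)) + 0/2285471 = -1861432/(-1/482545) + 0*(1/2285471) = -1861432*(-482545) + 0 = 898224704440 + 0 = 898224704440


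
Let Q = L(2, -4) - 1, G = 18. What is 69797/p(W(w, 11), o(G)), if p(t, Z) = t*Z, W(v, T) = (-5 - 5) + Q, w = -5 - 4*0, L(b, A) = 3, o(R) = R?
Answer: -69797/144 ≈ -484.70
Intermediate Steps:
w = -5 (w = -5 + 0 = -5)
Q = 2 (Q = 3 - 1 = 2)
W(v, T) = -8 (W(v, T) = (-5 - 5) + 2 = -10 + 2 = -8)
p(t, Z) = Z*t
69797/p(W(w, 11), o(G)) = 69797/((18*(-8))) = 69797/(-144) = 69797*(-1/144) = -69797/144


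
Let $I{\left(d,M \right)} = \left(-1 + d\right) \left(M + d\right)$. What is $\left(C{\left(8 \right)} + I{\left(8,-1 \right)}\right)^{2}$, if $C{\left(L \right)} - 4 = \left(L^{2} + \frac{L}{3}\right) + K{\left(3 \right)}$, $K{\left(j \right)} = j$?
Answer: $\frac{135424}{9} \approx 15047.0$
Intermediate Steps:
$C{\left(L \right)} = 7 + L^{2} + \frac{L}{3}$ ($C{\left(L \right)} = 4 + \left(\left(L^{2} + \frac{L}{3}\right) + 3\right) = 4 + \left(3 + L^{2} + \frac{L}{3}\right) = 7 + L^{2} + \frac{L}{3}$)
$\left(C{\left(8 \right)} + I{\left(8,-1 \right)}\right)^{2} = \left(\left(7 + 8^{2} + \frac{1}{3} \cdot 8\right) - \left(15 - 64\right)\right)^{2} = \left(\left(7 + 64 + \frac{8}{3}\right) + \left(64 + 1 - 8 - 8\right)\right)^{2} = \left(\frac{221}{3} + 49\right)^{2} = \left(\frac{368}{3}\right)^{2} = \frac{135424}{9}$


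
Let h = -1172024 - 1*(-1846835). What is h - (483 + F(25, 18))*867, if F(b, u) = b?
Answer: 234375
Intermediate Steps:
h = 674811 (h = -1172024 + 1846835 = 674811)
h - (483 + F(25, 18))*867 = 674811 - (483 + 25)*867 = 674811 - 508*867 = 674811 - 1*440436 = 674811 - 440436 = 234375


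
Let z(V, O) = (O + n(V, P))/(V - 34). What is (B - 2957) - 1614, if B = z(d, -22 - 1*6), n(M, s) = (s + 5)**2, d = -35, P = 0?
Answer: -105132/23 ≈ -4571.0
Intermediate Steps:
n(M, s) = (5 + s)**2
z(V, O) = (25 + O)/(-34 + V) (z(V, O) = (O + (5 + 0)**2)/(V - 34) = (O + 5**2)/(-34 + V) = (O + 25)/(-34 + V) = (25 + O)/(-34 + V))
B = 1/23 (B = (25 + (-22 - 1*6))/(-34 - 35) = (25 + (-22 - 6))/(-69) = -(25 - 28)/69 = -1/69*(-3) = 1/23 ≈ 0.043478)
(B - 2957) - 1614 = (1/23 - 2957) - 1614 = -68010/23 - 1614 = -105132/23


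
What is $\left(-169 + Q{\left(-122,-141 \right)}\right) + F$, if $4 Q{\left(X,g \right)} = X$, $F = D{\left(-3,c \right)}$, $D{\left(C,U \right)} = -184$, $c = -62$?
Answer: $- \frac{767}{2} \approx -383.5$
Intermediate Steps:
$F = -184$
$Q{\left(X,g \right)} = \frac{X}{4}$
$\left(-169 + Q{\left(-122,-141 \right)}\right) + F = \left(-169 + \frac{1}{4} \left(-122\right)\right) - 184 = \left(-169 - \frac{61}{2}\right) - 184 = - \frac{399}{2} - 184 = - \frac{767}{2}$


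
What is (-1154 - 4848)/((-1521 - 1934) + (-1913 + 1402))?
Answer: 3001/1983 ≈ 1.5134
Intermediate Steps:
(-1154 - 4848)/((-1521 - 1934) + (-1913 + 1402)) = -6002/(-3455 - 511) = -6002/(-3966) = -6002*(-1/3966) = 3001/1983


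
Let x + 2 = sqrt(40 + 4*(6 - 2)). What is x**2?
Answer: 60 - 8*sqrt(14) ≈ 30.067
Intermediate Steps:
x = -2 + 2*sqrt(14) (x = -2 + sqrt(40 + 4*(6 - 2)) = -2 + sqrt(40 + 4*4) = -2 + sqrt(40 + 16) = -2 + sqrt(56) = -2 + 2*sqrt(14) ≈ 5.4833)
x**2 = (-2 + 2*sqrt(14))**2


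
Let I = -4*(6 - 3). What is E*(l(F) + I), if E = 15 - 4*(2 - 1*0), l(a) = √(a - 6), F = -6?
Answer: -84 + 14*I*√3 ≈ -84.0 + 24.249*I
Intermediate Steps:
I = -12 (I = -4*3 = -12)
l(a) = √(-6 + a)
E = 7 (E = 15 - 4*(2 + 0) = 15 - 4*2 = 15 - 8 = 7)
E*(l(F) + I) = 7*(√(-6 - 6) - 12) = 7*(√(-12) - 12) = 7*(2*I*√3 - 12) = 7*(-12 + 2*I*√3) = -84 + 14*I*√3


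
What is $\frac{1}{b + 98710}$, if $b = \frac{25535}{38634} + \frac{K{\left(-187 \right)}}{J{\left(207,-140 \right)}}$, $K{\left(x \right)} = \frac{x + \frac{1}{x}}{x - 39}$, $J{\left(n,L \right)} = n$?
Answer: $\frac{56329878726}{5560359785241155} \approx 1.0131 \cdot 10^{-5}$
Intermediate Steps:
$K{\left(x \right)} = \frac{x + \frac{1}{x}}{-39 + x}$
$b = \frac{37456197695}{56329878726}$ ($b = \frac{25535}{38634} + \frac{\frac{1}{-187} \frac{1}{-39 - 187} \left(1 + \left(-187\right)^{2}\right)}{207} = 25535 \cdot \frac{1}{38634} + - \frac{1 + 34969}{187 \left(-226\right)} \frac{1}{207} = \frac{25535}{38634} + \left(- \frac{1}{187}\right) \left(- \frac{1}{226}\right) 34970 \cdot \frac{1}{207} = \frac{25535}{38634} + \frac{17485}{21131} \cdot \frac{1}{207} = \frac{25535}{38634} + \frac{17485}{4374117} = \frac{37456197695}{56329878726} \approx 0.66494$)
$\frac{1}{b + 98710} = \frac{1}{\frac{37456197695}{56329878726} + 98710} = \frac{1}{\frac{5560359785241155}{56329878726}} = \frac{56329878726}{5560359785241155}$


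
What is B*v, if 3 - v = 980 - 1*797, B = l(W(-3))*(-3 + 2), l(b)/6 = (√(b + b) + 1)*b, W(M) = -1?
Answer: -1080 - 1080*I*√2 ≈ -1080.0 - 1527.4*I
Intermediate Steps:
l(b) = 6*b*(1 + √2*√b) (l(b) = 6*((√(b + b) + 1)*b) = 6*((√(2*b) + 1)*b) = 6*((√2*√b + 1)*b) = 6*((1 + √2*√b)*b) = 6*(b*(1 + √2*√b)) = 6*b*(1 + √2*√b))
B = 6 + 6*I*√2 (B = (6*(-1) + 6*√2*(-1)^(3/2))*(-3 + 2) = (-6 + 6*√2*(-I))*(-1) = (-6 - 6*I*√2)*(-1) = 6 + 6*I*√2 ≈ 6.0 + 8.4853*I)
v = -180 (v = 3 - (980 - 1*797) = 3 - (980 - 797) = 3 - 1*183 = 3 - 183 = -180)
B*v = (6 + 6*I*√2)*(-180) = -1080 - 1080*I*√2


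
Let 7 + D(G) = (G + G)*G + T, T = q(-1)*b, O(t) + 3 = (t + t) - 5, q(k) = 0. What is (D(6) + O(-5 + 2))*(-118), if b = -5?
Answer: -6018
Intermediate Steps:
O(t) = -8 + 2*t (O(t) = -3 + ((t + t) - 5) = -3 + (2*t - 5) = -3 + (-5 + 2*t) = -8 + 2*t)
T = 0 (T = 0*(-5) = 0)
D(G) = -7 + 2*G² (D(G) = -7 + ((G + G)*G + 0) = -7 + ((2*G)*G + 0) = -7 + (2*G² + 0) = -7 + 2*G²)
(D(6) + O(-5 + 2))*(-118) = ((-7 + 2*6²) + (-8 + 2*(-5 + 2)))*(-118) = ((-7 + 2*36) + (-8 + 2*(-3)))*(-118) = ((-7 + 72) + (-8 - 6))*(-118) = (65 - 14)*(-118) = 51*(-118) = -6018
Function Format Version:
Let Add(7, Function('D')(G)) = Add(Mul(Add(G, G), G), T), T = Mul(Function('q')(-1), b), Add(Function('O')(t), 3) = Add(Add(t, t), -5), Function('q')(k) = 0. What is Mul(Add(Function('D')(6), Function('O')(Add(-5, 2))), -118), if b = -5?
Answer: -6018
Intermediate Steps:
Function('O')(t) = Add(-8, Mul(2, t)) (Function('O')(t) = Add(-3, Add(Add(t, t), -5)) = Add(-3, Add(Mul(2, t), -5)) = Add(-3, Add(-5, Mul(2, t))) = Add(-8, Mul(2, t)))
T = 0 (T = Mul(0, -5) = 0)
Function('D')(G) = Add(-7, Mul(2, Pow(G, 2))) (Function('D')(G) = Add(-7, Add(Mul(Add(G, G), G), 0)) = Add(-7, Add(Mul(Mul(2, G), G), 0)) = Add(-7, Add(Mul(2, Pow(G, 2)), 0)) = Add(-7, Mul(2, Pow(G, 2))))
Mul(Add(Function('D')(6), Function('O')(Add(-5, 2))), -118) = Mul(Add(Add(-7, Mul(2, Pow(6, 2))), Add(-8, Mul(2, Add(-5, 2)))), -118) = Mul(Add(Add(-7, Mul(2, 36)), Add(-8, Mul(2, -3))), -118) = Mul(Add(Add(-7, 72), Add(-8, -6)), -118) = Mul(Add(65, -14), -118) = Mul(51, -118) = -6018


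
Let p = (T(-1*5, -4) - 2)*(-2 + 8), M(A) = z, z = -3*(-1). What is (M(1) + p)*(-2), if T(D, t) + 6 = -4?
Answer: 138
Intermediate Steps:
T(D, t) = -10 (T(D, t) = -6 - 4 = -10)
z = 3
M(A) = 3
p = -72 (p = (-10 - 2)*(-2 + 8) = -12*6 = -72)
(M(1) + p)*(-2) = (3 - 72)*(-2) = -69*(-2) = 138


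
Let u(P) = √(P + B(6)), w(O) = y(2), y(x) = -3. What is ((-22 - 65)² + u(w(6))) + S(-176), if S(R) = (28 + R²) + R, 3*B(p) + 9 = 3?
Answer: 38397 + I*√5 ≈ 38397.0 + 2.2361*I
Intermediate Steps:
B(p) = -2 (B(p) = -3 + (⅓)*3 = -3 + 1 = -2)
S(R) = 28 + R + R²
w(O) = -3
u(P) = √(-2 + P) (u(P) = √(P - 2) = √(-2 + P))
((-22 - 65)² + u(w(6))) + S(-176) = ((-22 - 65)² + √(-2 - 3)) + (28 - 176 + (-176)²) = ((-87)² + √(-5)) + (28 - 176 + 30976) = (7569 + I*√5) + 30828 = 38397 + I*√5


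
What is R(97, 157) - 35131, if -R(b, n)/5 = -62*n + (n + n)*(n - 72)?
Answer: -119911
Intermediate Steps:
R(b, n) = 310*n - 10*n*(-72 + n) (R(b, n) = -5*(-62*n + (n + n)*(n - 72)) = -5*(-62*n + (2*n)*(-72 + n)) = -5*(-62*n + 2*n*(-72 + n)) = 310*n - 10*n*(-72 + n))
R(97, 157) - 35131 = 10*157*(103 - 1*157) - 35131 = 10*157*(103 - 157) - 35131 = 10*157*(-54) - 35131 = -84780 - 35131 = -119911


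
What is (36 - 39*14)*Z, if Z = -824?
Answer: 420240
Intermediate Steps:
(36 - 39*14)*Z = (36 - 39*14)*(-824) = (36 - 546)*(-824) = -510*(-824) = 420240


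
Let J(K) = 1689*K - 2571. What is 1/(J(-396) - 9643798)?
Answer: -1/10315213 ≈ -9.6944e-8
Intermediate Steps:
J(K) = -2571 + 1689*K
1/(J(-396) - 9643798) = 1/((-2571 + 1689*(-396)) - 9643798) = 1/((-2571 - 668844) - 9643798) = 1/(-671415 - 9643798) = 1/(-10315213) = -1/10315213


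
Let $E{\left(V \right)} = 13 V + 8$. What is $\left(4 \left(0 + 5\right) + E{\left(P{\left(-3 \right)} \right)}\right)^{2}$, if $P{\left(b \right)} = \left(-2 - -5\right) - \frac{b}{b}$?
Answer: $2916$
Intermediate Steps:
$P{\left(b \right)} = 2$ ($P{\left(b \right)} = \left(-2 + 5\right) - 1 = 3 - 1 = 2$)
$E{\left(V \right)} = 8 + 13 V$
$\left(4 \left(0 + 5\right) + E{\left(P{\left(-3 \right)} \right)}\right)^{2} = \left(4 \left(0 + 5\right) + \left(8 + 13 \cdot 2\right)\right)^{2} = \left(4 \cdot 5 + \left(8 + 26\right)\right)^{2} = \left(20 + 34\right)^{2} = 54^{2} = 2916$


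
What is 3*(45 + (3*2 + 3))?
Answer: 162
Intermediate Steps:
3*(45 + (3*2 + 3)) = 3*(45 + (6 + 3)) = 3*(45 + 9) = 3*54 = 162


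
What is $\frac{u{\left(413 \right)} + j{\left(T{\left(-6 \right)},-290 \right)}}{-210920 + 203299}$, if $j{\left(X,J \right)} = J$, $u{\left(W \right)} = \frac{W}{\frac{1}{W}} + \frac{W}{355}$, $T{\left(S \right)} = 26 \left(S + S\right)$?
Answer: $- \frac{60449458}{2705455} \approx -22.344$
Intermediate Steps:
$T{\left(S \right)} = 52 S$ ($T{\left(S \right)} = 26 \cdot 2 S = 52 S$)
$u{\left(W \right)} = W^{2} + \frac{W}{355}$ ($u{\left(W \right)} = W W + W \frac{1}{355} = W^{2} + \frac{W}{355}$)
$\frac{u{\left(413 \right)} + j{\left(T{\left(-6 \right)},-290 \right)}}{-210920 + 203299} = \frac{413 \left(\frac{1}{355} + 413\right) - 290}{-210920 + 203299} = \frac{413 \cdot \frac{146616}{355} - 290}{-7621} = \left(\frac{60552408}{355} - 290\right) \left(- \frac{1}{7621}\right) = \frac{60449458}{355} \left(- \frac{1}{7621}\right) = - \frac{60449458}{2705455}$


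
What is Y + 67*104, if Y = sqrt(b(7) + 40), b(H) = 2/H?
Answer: 6968 + sqrt(1974)/7 ≈ 6974.3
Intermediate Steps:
Y = sqrt(1974)/7 (Y = sqrt(2/7 + 40) = sqrt(282/7) = sqrt(1974)/7 ≈ 6.3471)
Y + 67*104 = sqrt(1974)/7 + 67*104 = sqrt(1974)/7 + 6968 = 6968 + sqrt(1974)/7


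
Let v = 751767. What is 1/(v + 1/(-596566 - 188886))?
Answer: 785452/590476893683 ≈ 1.3302e-6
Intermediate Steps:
1/(v + 1/(-596566 - 188886)) = 1/(751767 + 1/(-596566 - 188886)) = 1/(751767 + 1/(-785452)) = 1/(751767 - 1/785452) = 1/(590476893683/785452) = 785452/590476893683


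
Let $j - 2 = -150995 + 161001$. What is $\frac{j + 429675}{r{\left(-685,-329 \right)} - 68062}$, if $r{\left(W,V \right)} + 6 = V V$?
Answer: $\frac{146561}{13391} \approx 10.945$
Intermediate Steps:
$r{\left(W,V \right)} = -6 + V^{2}$ ($r{\left(W,V \right)} = -6 + V V = -6 + V^{2}$)
$j = 10008$ ($j = 2 + \left(-150995 + 161001\right) = 2 + 10006 = 10008$)
$\frac{j + 429675}{r{\left(-685,-329 \right)} - 68062} = \frac{10008 + 429675}{\left(-6 + \left(-329\right)^{2}\right) - 68062} = \frac{439683}{\left(-6 + 108241\right) - 68062} = \frac{439683}{108235 - 68062} = \frac{439683}{40173} = 439683 \cdot \frac{1}{40173} = \frac{146561}{13391}$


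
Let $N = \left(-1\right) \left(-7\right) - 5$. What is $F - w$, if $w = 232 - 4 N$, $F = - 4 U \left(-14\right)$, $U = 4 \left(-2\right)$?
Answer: $-672$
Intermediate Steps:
$U = -8$
$N = 2$ ($N = 7 - 5 = 2$)
$F = -448$ ($F = \left(-4\right) \left(-8\right) \left(-14\right) = 32 \left(-14\right) = -448$)
$w = 224$ ($w = 232 - 8 = 224$)
$F - w = -448 - 224 = -672$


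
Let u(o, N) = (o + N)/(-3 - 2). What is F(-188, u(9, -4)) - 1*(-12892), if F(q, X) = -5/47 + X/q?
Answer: 2423677/188 ≈ 12892.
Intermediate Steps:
u(o, N) = -N/5 - o/5 (u(o, N) = (N + o)/(-5) = (N + o)*(-⅕) = -N/5 - o/5)
F(q, X) = -5/47 + X/q (F(q, X) = -5*1/47 + X/q = -5/47 + X/q)
F(-188, u(9, -4)) - 1*(-12892) = (-5/47 + (-⅕*(-4) - ⅕*9)/(-188)) - 1*(-12892) = (-5/47 + (⅘ - 9/5)*(-1/188)) + 12892 = (-5/47 - 1*(-1/188)) + 12892 = (-5/47 + 1/188) + 12892 = -19/188 + 12892 = 2423677/188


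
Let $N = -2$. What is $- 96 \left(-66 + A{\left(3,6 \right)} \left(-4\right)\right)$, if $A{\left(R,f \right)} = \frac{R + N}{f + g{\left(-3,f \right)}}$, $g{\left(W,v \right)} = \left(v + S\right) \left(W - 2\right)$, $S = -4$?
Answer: $6240$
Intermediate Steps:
$g{\left(W,v \right)} = \left(-4 + v\right) \left(-2 + W\right)$ ($g{\left(W,v \right)} = \left(v - 4\right) \left(W - 2\right) = \left(-4 + v\right) \left(-2 + W\right)$)
$A{\left(R,f \right)} = \frac{-2 + R}{20 - 4 f}$ ($A{\left(R,f \right)} = \frac{R - 2}{f - \left(-20 + 5 f\right)} = \frac{-2 + R}{f + \left(8 + 12 - 2 f - 3 f\right)} = \frac{-2 + R}{f - \left(-20 + 5 f\right)} = \frac{-2 + R}{20 - 4 f}$)
$- 96 \left(-66 + A{\left(3,6 \right)} \left(-4\right)\right) = - 96 \left(-66 + \frac{2 - 3}{4 \left(-5 + 6\right)} \left(-4\right)\right) = - 96 \left(-66 + \frac{2 - 3}{4 \cdot 1} \left(-4\right)\right) = - 96 \left(-66 + \frac{1}{4} \cdot 1 \left(-1\right) \left(-4\right)\right) = - 96 \left(-66 - -1\right) = - 96 \left(-66 + 1\right) = \left(-96\right) \left(-65\right) = 6240$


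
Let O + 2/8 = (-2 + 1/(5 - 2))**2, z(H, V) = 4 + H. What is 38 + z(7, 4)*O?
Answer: 2369/36 ≈ 65.806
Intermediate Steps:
O = 91/36 (O = -1/4 + (-2 + 1/(5 - 2))**2 = -1/4 + (-2 + 1/3)**2 = -1/4 + (-5/3)**2 = -1/4 + 25/9 = 91/36 ≈ 2.5278)
38 + z(7, 4)*O = 38 + (4 + 7)*(91/36) = 38 + 11*(91/36) = 38 + 1001/36 = 2369/36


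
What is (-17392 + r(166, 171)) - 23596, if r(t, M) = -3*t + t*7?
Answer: -40324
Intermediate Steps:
r(t, M) = 4*t (r(t, M) = -3*t + 7*t = 4*t)
(-17392 + r(166, 171)) - 23596 = (-17392 + 4*166) - 23596 = (-17392 + 664) - 23596 = -16728 - 23596 = -40324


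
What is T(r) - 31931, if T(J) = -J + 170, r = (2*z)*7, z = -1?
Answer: -31747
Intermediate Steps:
r = -14 (r = (2*(-1))*7 = -2*7 = -14)
T(J) = 170 - J
T(r) - 31931 = (170 - 1*(-14)) - 31931 = (170 + 14) - 31931 = 184 - 31931 = -31747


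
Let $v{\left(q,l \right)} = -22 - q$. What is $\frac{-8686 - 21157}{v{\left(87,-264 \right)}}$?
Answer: $\frac{29843}{109} \approx 273.79$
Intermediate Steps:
$\frac{-8686 - 21157}{v{\left(87,-264 \right)}} = \frac{-8686 - 21157}{-22 - 87} = - \frac{29843}{-109} = \left(-29843\right) \left(- \frac{1}{109}\right) = \frac{29843}{109}$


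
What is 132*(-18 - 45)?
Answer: -8316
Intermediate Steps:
132*(-18 - 45) = 132*(-63) = -8316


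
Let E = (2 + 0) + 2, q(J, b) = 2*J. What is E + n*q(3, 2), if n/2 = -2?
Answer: -20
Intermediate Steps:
n = -4 (n = 2*(-2) = -4)
E = 4 (E = 2 + 2 = 4)
E + n*q(3, 2) = 4 - 8*3 = 4 - 4*6 = 4 - 24 = -20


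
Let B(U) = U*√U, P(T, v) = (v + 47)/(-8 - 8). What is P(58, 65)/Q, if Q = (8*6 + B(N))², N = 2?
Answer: -289/94136 + 3*√2/11767 ≈ -0.0027095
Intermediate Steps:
P(T, v) = -47/16 - v/16 (P(T, v) = (47 + v)/(-16) = (47 + v)*(-1/16) = -47/16 - v/16)
B(U) = U^(3/2)
Q = (48 + 2*√2)² (Q = (8*6 + 2^(3/2))² = (48 + 2*√2)² ≈ 2583.5)
P(58, 65)/Q = (-47/16 - 1/16*65)/(2312 + 192*√2) = (-47/16 - 65/16)/(2312 + 192*√2) = -7/(2312 + 192*√2)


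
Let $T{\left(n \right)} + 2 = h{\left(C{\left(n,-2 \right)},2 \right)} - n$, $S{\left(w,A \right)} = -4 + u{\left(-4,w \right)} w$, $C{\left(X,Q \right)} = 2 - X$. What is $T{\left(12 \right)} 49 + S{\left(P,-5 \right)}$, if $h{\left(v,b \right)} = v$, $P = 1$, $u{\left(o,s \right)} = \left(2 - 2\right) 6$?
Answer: $-1180$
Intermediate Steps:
$u{\left(o,s \right)} = 0$ ($u{\left(o,s \right)} = 0 \cdot 6 = 0$)
$S{\left(w,A \right)} = -4$ ($S{\left(w,A \right)} = -4 + 0 w = -4 + 0 = -4$)
$T{\left(n \right)} = - 2 n$ ($T{\left(n \right)} = -2 - \left(-2 + 2 n\right) = - 2 n$)
$T{\left(12 \right)} 49 + S{\left(P,-5 \right)} = \left(-2\right) 12 \cdot 49 - 4 = \left(-24\right) 49 - 4 = -1176 - 4 = -1180$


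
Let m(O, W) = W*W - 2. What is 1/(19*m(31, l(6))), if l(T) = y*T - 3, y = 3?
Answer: 1/4237 ≈ 0.00023602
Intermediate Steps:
l(T) = -3 + 3*T (l(T) = 3*T - 3 = -3 + 3*T)
m(O, W) = -2 + W² (m(O, W) = W² - 2 = -2 + W²)
1/(19*m(31, l(6))) = 1/(19*(-2 + (-3 + 3*6)²)) = 1/(19*(-2 + (-3 + 18)²)) = 1/(19*(-2 + 15²)) = 1/(19*(-2 + 225)) = 1/(19*223) = 1/4237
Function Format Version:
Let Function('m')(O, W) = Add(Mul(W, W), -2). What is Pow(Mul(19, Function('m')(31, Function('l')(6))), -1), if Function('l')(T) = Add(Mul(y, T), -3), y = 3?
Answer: Rational(1, 4237) ≈ 0.00023602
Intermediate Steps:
Function('l')(T) = Add(-3, Mul(3, T)) (Function('l')(T) = Add(Mul(3, T), -3) = Add(-3, Mul(3, T)))
Function('m')(O, W) = Add(-2, Pow(W, 2)) (Function('m')(O, W) = Add(Pow(W, 2), -2) = Add(-2, Pow(W, 2)))
Pow(Mul(19, Function('m')(31, Function('l')(6))), -1) = Pow(Mul(19, Add(-2, Pow(Add(-3, Mul(3, 6)), 2))), -1) = Pow(Mul(19, Add(-2, Pow(Add(-3, 18), 2))), -1) = Pow(Mul(19, Add(-2, Pow(15, 2))), -1) = Pow(Mul(19, Add(-2, 225)), -1) = Pow(Mul(19, 223), -1) = Pow(4237, -1) = Rational(1, 4237)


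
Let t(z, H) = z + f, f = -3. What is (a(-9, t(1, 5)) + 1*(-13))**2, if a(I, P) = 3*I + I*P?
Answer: 484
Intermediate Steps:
t(z, H) = -3 + z (t(z, H) = z - 3 = -3 + z)
(a(-9, t(1, 5)) + 1*(-13))**2 = (-9*(3 + (-3 + 1)) + 1*(-13))**2 = (-9*(3 - 2) - 13)**2 = (-9*1 - 13)**2 = (-9 - 13)**2 = (-22)**2 = 484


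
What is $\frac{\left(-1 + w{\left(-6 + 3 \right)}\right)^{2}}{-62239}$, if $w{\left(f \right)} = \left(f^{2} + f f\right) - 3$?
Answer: $- \frac{196}{62239} \approx -0.0031492$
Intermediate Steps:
$w{\left(f \right)} = -3 + 2 f^{2}$ ($w{\left(f \right)} = \left(f^{2} + f^{2}\right) - 3 = 2 f^{2} - 3 = -3 + 2 f^{2}$)
$\frac{\left(-1 + w{\left(-6 + 3 \right)}\right)^{2}}{-62239} = \frac{\left(-1 - \left(3 - 2 \left(-6 + 3\right)^{2}\right)\right)^{2}}{-62239} = \left(-1 - \left(3 - 2 \left(-3\right)^{2}\right)\right)^{2} \left(- \frac{1}{62239}\right) = \left(-1 + \left(-3 + 2 \cdot 9\right)\right)^{2} \left(- \frac{1}{62239}\right) = \left(-1 + \left(-3 + 18\right)\right)^{2} \left(- \frac{1}{62239}\right) = \left(-1 + 15\right)^{2} \left(- \frac{1}{62239}\right) = 14^{2} \left(- \frac{1}{62239}\right) = 196 \left(- \frac{1}{62239}\right) = - \frac{196}{62239}$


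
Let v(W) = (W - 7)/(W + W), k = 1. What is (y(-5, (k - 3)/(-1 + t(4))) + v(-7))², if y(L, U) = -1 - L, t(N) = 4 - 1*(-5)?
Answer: 25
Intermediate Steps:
t(N) = 9 (t(N) = 4 + 5 = 9)
v(W) = (-7 + W)/(2*W) (v(W) = (-7 + W)/((2*W)) = (-7 + W)*(1/(2*W)) = (-7 + W)/(2*W))
(y(-5, (k - 3)/(-1 + t(4))) + v(-7))² = ((-1 - 1*(-5)) + (½)*(-7 - 7)/(-7))² = ((-1 + 5) + (½)*(-⅐)*(-14))² = (4 + 1)² = 5² = 25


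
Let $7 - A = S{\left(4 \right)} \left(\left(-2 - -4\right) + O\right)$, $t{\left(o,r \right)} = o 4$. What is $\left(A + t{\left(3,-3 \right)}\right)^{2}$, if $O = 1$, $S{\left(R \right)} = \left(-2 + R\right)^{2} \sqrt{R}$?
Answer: $25$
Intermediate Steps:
$S{\left(R \right)} = \sqrt{R} \left(-2 + R\right)^{2}$
$t{\left(o,r \right)} = 4 o$
$A = -17$ ($A = 7 - \sqrt{4} \left(-2 + 4\right)^{2} \left(\left(-2 - -4\right) + 1\right) = 7 - 2 \cdot 2^{2} \left(\left(-2 + 4\right) + 1\right) = 7 - 2 \cdot 4 \left(2 + 1\right) = 7 - 8 \cdot 3 = 7 - 24 = -17$)
$\left(A + t{\left(3,-3 \right)}\right)^{2} = \left(-17 + 4 \cdot 3\right)^{2} = \left(-17 + 12\right)^{2} = \left(-5\right)^{2} = 25$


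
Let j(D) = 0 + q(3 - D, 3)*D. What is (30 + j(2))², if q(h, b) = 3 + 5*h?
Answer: 2116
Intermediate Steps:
j(D) = D*(18 - 5*D) (j(D) = 0 + (3 + 5*(3 - D))*D = 0 + (3 + (15 - 5*D))*D = 0 + (18 - 5*D)*D = 0 + D*(18 - 5*D) = D*(18 - 5*D))
(30 + j(2))² = (30 + 2*(18 - 5*2))² = (30 + 2*(18 - 10))² = (30 + 2*8)² = (30 + 16)² = 46² = 2116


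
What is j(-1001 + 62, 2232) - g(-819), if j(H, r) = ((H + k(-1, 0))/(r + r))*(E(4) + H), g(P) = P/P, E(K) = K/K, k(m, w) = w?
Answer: 146053/744 ≈ 196.31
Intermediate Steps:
E(K) = 1
g(P) = 1
j(H, r) = H*(1 + H)/(2*r) (j(H, r) = ((H + 0)/(r + r))*(1 + H) = (H/((2*r)))*(1 + H) = (H*(1/(2*r)))*(1 + H) = (H/(2*r))*(1 + H) = H*(1 + H)/(2*r))
j(-1001 + 62, 2232) - g(-819) = (½)*(-1001 + 62)*(1 + (-1001 + 62))/2232 - 1*1 = (½)*(-939)*(1/2232)*(1 - 939) - 1 = (½)*(-939)*(1/2232)*(-938) - 1 = 146797/744 - 1 = 146053/744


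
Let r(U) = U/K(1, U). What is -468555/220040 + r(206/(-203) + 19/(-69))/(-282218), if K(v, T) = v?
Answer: -185220683610209/86982417682104 ≈ -2.1294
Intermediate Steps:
r(U) = U (r(U) = U/1 = U*1 = U)
-468555/220040 + r(206/(-203) + 19/(-69))/(-282218) = -468555/220040 + (206/(-203) + 19/(-69))/(-282218) = -468555*1/220040 + (206*(-1/203) + 19*(-1/69))*(-1/282218) = -93711/44008 + (-206/203 - 19/69)*(-1/282218) = -93711/44008 - 18071/14007*(-1/282218) = -93711/44008 + 18071/3953027526 = -185220683610209/86982417682104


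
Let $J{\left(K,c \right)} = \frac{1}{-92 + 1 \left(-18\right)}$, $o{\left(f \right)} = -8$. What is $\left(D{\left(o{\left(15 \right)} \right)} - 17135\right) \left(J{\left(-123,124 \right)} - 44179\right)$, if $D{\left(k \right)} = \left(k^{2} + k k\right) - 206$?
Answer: $\frac{83649861183}{110} \approx 7.6045 \cdot 10^{8}$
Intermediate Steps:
$J{\left(K,c \right)} = - \frac{1}{110}$ ($J{\left(K,c \right)} = \frac{1}{-92 - 18} = \frac{1}{-110} = - \frac{1}{110}$)
$D{\left(k \right)} = -206 + 2 k^{2}$ ($D{\left(k \right)} = \left(k^{2} + k^{2}\right) - 206 = 2 k^{2} - 206 = -206 + 2 k^{2}$)
$\left(D{\left(o{\left(15 \right)} \right)} - 17135\right) \left(J{\left(-123,124 \right)} - 44179\right) = \left(\left(-206 + 2 \left(-8\right)^{2}\right) - 17135\right) \left(- \frac{1}{110} - 44179\right) = \left(\left(-206 + 2 \cdot 64\right) - 17135\right) \left(- \frac{4859691}{110}\right) = \left(\left(-206 + 128\right) - 17135\right) \left(- \frac{4859691}{110}\right) = \left(-78 - 17135\right) \left(- \frac{4859691}{110}\right) = \left(-17213\right) \left(- \frac{4859691}{110}\right) = \frac{83649861183}{110}$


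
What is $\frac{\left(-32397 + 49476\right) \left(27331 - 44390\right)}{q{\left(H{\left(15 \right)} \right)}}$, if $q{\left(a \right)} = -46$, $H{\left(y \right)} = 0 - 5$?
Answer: $\frac{291350661}{46} \approx 6.3337 \cdot 10^{6}$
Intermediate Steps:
$H{\left(y \right)} = -5$ ($H{\left(y \right)} = 0 - 5 = -5$)
$\frac{\left(-32397 + 49476\right) \left(27331 - 44390\right)}{q{\left(H{\left(15 \right)} \right)}} = \frac{\left(-32397 + 49476\right) \left(27331 - 44390\right)}{-46} = 17079 \left(-17059\right) \left(- \frac{1}{46}\right) = \left(-291350661\right) \left(- \frac{1}{46}\right) = \frac{291350661}{46}$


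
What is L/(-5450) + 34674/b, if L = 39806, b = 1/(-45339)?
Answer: -4283930244253/2725 ≈ -1.5721e+9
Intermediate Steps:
b = -1/45339 ≈ -2.2056e-5
L/(-5450) + 34674/b = 39806/(-5450) + 34674/(-1/45339) = 39806*(-1/5450) + 34674*(-45339) = -19903/2725 - 1572084486 = -4283930244253/2725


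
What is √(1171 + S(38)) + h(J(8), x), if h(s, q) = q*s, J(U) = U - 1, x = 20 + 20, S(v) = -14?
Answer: 280 + √1157 ≈ 314.01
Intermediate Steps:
x = 40
J(U) = -1 + U
√(1171 + S(38)) + h(J(8), x) = √(1171 - 14) + 40*(-1 + 8) = √1157 + 40*7 = √1157 + 280 = 280 + √1157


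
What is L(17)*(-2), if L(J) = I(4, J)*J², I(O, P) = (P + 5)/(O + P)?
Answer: -12716/21 ≈ -605.52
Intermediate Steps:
I(O, P) = (5 + P)/(O + P)
L(J) = J²*(5 + J)/(4 + J) (L(J) = ((5 + J)/(4 + J))*J² = J²*(5 + J)/(4 + J))
L(17)*(-2) = (17²*(5 + 17)/(4 + 17))*(-2) = (289*22/21)*(-2) = (289*(1/21)*22)*(-2) = (6358/21)*(-2) = -12716/21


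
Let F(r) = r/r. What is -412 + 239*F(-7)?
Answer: -173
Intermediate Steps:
F(r) = 1
-412 + 239*F(-7) = -412 + 239*1 = -412 + 239 = -173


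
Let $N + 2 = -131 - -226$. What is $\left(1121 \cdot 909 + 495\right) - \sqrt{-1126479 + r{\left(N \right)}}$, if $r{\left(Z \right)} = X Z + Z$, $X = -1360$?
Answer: $1019484 - i \sqrt{1252866} \approx 1.0195 \cdot 10^{6} - 1119.3 i$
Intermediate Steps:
$N = 93$ ($N = -2 - -95 = -2 + \left(-131 + 226\right) = -2 + 95 = 93$)
$r{\left(Z \right)} = - 1359 Z$ ($r{\left(Z \right)} = - 1360 Z + Z = - 1359 Z$)
$\left(1121 \cdot 909 + 495\right) - \sqrt{-1126479 + r{\left(N \right)}} = \left(1121 \cdot 909 + 495\right) - \sqrt{-1126479 - 126387} = \left(1018989 + 495\right) - \sqrt{-1126479 - 126387} = 1019484 - \sqrt{-1252866} = 1019484 - i \sqrt{1252866}$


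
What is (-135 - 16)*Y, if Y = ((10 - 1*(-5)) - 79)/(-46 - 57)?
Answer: -9664/103 ≈ -93.825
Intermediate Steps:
Y = 64/103 (Y = ((10 + 5) - 79)/(-103) = (15 - 79)*(-1/103) = -64*(-1/103) = 64/103 ≈ 0.62136)
(-135 - 16)*Y = (-135 - 16)*(64/103) = -151*64/103 = -9664/103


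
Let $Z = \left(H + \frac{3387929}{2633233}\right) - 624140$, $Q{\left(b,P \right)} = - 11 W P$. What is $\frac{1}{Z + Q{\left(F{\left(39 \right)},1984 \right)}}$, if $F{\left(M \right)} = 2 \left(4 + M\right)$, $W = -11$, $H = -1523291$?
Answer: $- \frac{2633233}{5022538339582} \approx -5.2428 \cdot 10^{-7}$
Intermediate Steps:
$F{\left(M \right)} = 8 + 2 M$
$Q{\left(b,P \right)} = 121 P$ ($Q{\left(b,P \right)} = \left(-11\right) \left(-11\right) P = 121 P$)
$Z = - \frac{5654682786494}{2633233}$ ($Z = \left(-1523291 + \frac{3387929}{2633233}\right) - 624140 = - \frac{4011176741874}{2633233} - 624140 = - \frac{5654682786494}{2633233} \approx -2.1474 \cdot 10^{6}$)
$\frac{1}{Z + Q{\left(F{\left(39 \right)},1984 \right)}} = \frac{1}{- \frac{5654682786494}{2633233} + 121 \cdot 1984} = \frac{1}{- \frac{5654682786494}{2633233} + 240064} = \frac{1}{- \frac{5022538339582}{2633233}} = - \frac{2633233}{5022538339582}$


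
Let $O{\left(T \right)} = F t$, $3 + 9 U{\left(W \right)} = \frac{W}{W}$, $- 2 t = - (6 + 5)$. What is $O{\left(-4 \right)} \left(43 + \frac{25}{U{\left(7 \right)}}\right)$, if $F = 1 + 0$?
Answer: $- \frac{1529}{4} \approx -382.25$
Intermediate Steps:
$F = 1$
$t = \frac{11}{2}$ ($t = - \frac{\left(-1\right) \left(6 + 5\right)}{2} = - \frac{\left(-1\right) 11}{2} = \left(- \frac{1}{2}\right) \left(-11\right) = \frac{11}{2} \approx 5.5$)
$U{\left(W \right)} = - \frac{2}{9}$ ($U{\left(W \right)} = - \frac{1}{3} + \frac{W \frac{1}{W}}{9} = - \frac{1}{3} + \frac{1}{9} \cdot 1 = - \frac{1}{3} + \frac{1}{9} = - \frac{2}{9}$)
$O{\left(T \right)} = \frac{11}{2}$ ($O{\left(T \right)} = 1 \cdot \frac{11}{2} = \frac{11}{2}$)
$O{\left(-4 \right)} \left(43 + \frac{25}{U{\left(7 \right)}}\right) = \frac{11 \left(43 + \frac{25}{- \frac{2}{9}}\right)}{2} = \frac{11 \left(43 + 25 \left(- \frac{9}{2}\right)\right)}{2} = \frac{11 \left(43 - \frac{225}{2}\right)}{2} = \frac{11}{2} \left(- \frac{139}{2}\right) = - \frac{1529}{4}$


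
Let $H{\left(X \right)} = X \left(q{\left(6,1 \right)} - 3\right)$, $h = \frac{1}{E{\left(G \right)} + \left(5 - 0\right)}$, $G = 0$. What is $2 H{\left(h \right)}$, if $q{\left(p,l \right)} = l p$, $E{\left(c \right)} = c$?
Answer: $\frac{6}{5} \approx 1.2$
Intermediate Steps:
$h = \frac{1}{5}$ ($h = \frac{1}{0 + \left(5 - 0\right)} = \frac{1}{0 + \left(5 + 0\right)} = \frac{1}{0 + 5} = \frac{1}{5} \approx 0.2$)
$H{\left(X \right)} = 3 X$ ($H{\left(X \right)} = X \left(1 \cdot 6 - 3\right) = X \left(6 - 3\right) = X 3 = 3 X$)
$2 H{\left(h \right)} = 2 \cdot 3 \cdot \frac{1}{5} = 2 \cdot \frac{3}{5} = \frac{6}{5}$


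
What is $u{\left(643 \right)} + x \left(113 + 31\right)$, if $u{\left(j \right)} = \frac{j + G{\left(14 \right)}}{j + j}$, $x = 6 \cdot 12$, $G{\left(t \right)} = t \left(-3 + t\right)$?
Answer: $\frac{13334045}{1286} \approx 10369.0$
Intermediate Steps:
$x = 72$
$u{\left(j \right)} = \frac{154 + j}{2 j}$ ($u{\left(j \right)} = \frac{j + 14 \left(-3 + 14\right)}{j + j} = \frac{j + 14 \cdot 11}{2 j} = \left(j + 154\right) \frac{1}{2 j} = \left(154 + j\right) \frac{1}{2 j} = \frac{154 + j}{2 j}$)
$u{\left(643 \right)} + x \left(113 + 31\right) = \frac{154 + 643}{2 \cdot 643} + 72 \left(113 + 31\right) = \frac{1}{2} \cdot \frac{1}{643} \cdot 797 + 72 \cdot 144 = \frac{797}{1286} + 10368 = \frac{13334045}{1286}$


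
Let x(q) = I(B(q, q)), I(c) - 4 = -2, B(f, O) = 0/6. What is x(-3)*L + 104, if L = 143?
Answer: 390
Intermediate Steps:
B(f, O) = 0 (B(f, O) = 0*(⅙) = 0)
I(c) = 2 (I(c) = 4 - 2 = 2)
x(q) = 2
x(-3)*L + 104 = 2*143 + 104 = 286 + 104 = 390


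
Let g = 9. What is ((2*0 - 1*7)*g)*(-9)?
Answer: 567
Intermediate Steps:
((2*0 - 1*7)*g)*(-9) = ((2*0 - 1*7)*9)*(-9) = ((0 - 7)*9)*(-9) = -7*9*(-9) = -63*(-9) = 567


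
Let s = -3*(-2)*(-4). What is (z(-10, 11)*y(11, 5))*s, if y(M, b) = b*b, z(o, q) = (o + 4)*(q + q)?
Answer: 79200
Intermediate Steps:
z(o, q) = 2*q*(4 + o) (z(o, q) = (4 + o)*(2*q) = 2*q*(4 + o))
y(M, b) = b²
s = -24 (s = 6*(-4) = -24)
(z(-10, 11)*y(11, 5))*s = ((2*11*(4 - 10))*5²)*(-24) = ((2*11*(-6))*25)*(-24) = -132*25*(-24) = -3300*(-24) = 79200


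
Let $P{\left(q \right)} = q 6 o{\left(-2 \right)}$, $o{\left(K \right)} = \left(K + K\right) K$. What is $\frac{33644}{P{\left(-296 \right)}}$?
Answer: $- \frac{8411}{3552} \approx -2.368$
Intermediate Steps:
$o{\left(K \right)} = 2 K^{2}$ ($o{\left(K \right)} = 2 K K = 2 K^{2}$)
$P{\left(q \right)} = 48 q$ ($P{\left(q \right)} = q 6 \cdot 2 \left(-2\right)^{2} = 6 q 2 \cdot 4 = 6 q 8 = 48 q$)
$\frac{33644}{P{\left(-296 \right)}} = \frac{33644}{48 \left(-296\right)} = \frac{33644}{-14208} = 33644 \left(- \frac{1}{14208}\right) = - \frac{8411}{3552}$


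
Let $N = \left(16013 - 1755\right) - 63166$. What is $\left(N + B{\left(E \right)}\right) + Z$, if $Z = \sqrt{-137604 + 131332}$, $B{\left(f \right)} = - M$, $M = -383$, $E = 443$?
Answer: $-48525 + 56 i \sqrt{2} \approx -48525.0 + 79.196 i$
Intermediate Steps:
$N = -48908$ ($N = 14258 - 63166 = -48908$)
$B{\left(f \right)} = 383$ ($B{\left(f \right)} = \left(-1\right) \left(-383\right) = 383$)
$Z = 56 i \sqrt{2}$ ($Z = \sqrt{-6272} = 56 i \sqrt{2} \approx 79.196 i$)
$\left(N + B{\left(E \right)}\right) + Z = \left(-48908 + 383\right) + 56 i \sqrt{2} = -48525 + 56 i \sqrt{2}$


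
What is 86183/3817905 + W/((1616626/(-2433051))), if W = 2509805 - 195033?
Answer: -10751140863087663551/3086062244265 ≈ -3.4838e+6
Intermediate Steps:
W = 2314772
86183/3817905 + W/((1616626/(-2433051))) = 86183/3817905 + 2314772/((1616626/(-2433051))) = 86183*(1/3817905) + 2314772/((1616626*(-1/2433051))) = 86183/3817905 + 2314772/(-1616626/2433051) = 86183/3817905 + 2314772*(-2433051/1616626) = 86183/3817905 - 2815979164686/808313 = -10751140863087663551/3086062244265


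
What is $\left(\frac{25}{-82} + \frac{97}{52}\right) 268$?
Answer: $\frac{222909}{533} \approx 418.22$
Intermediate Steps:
$\left(\frac{25}{-82} + \frac{97}{52}\right) 268 = \left(25 \left(- \frac{1}{82}\right) + 97 \cdot \frac{1}{52}\right) 268 = \left(- \frac{25}{82} + \frac{97}{52}\right) 268 = \frac{3327}{2132} \cdot 268 = \frac{222909}{533}$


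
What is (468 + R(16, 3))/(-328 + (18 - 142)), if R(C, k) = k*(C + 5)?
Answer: -531/452 ≈ -1.1748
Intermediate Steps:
R(C, k) = k*(5 + C)
(468 + R(16, 3))/(-328 + (18 - 142)) = (468 + 3*(5 + 16))/(-328 + (18 - 142)) = (468 + 3*21)/(-328 - 124) = (468 + 63)/(-452) = 531*(-1/452) = -531/452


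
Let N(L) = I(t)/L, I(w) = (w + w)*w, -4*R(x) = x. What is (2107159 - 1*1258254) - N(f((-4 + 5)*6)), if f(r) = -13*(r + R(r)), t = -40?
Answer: 99328285/117 ≈ 8.4896e+5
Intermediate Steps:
R(x) = -x/4
I(w) = 2*w² (I(w) = (2*w)*w = 2*w²)
f(r) = -39*r/4 (f(r) = -13*(r - r/4) = -39*r/4)
N(L) = 3200/L (N(L) = (2*(-40)²)/L = (2*1600)/L = 3200/L)
(2107159 - 1*1258254) - N(f((-4 + 5)*6)) = (2107159 - 1*1258254) - 3200/((-39*(-4 + 5)*6/4)) = (2107159 - 1258254) - 3200/((-39*6/4)) = 848905 - 3200/((-39/4*6)) = 848905 - 3200/(-117/2) = 848905 - 3200*(-2)/117 = 848905 - 1*(-6400/117) = 848905 + 6400/117 = 99328285/117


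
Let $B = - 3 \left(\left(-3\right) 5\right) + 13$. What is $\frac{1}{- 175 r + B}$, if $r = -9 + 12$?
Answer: $- \frac{1}{467} \approx -0.0021413$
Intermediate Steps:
$r = 3$
$B = 58$ ($B = \left(-3\right) \left(-15\right) + 13 = 45 + 13 = 58$)
$\frac{1}{- 175 r + B} = \frac{1}{\left(-175\right) 3 + 58} = \frac{1}{-525 + 58} = \frac{1}{-467} = - \frac{1}{467}$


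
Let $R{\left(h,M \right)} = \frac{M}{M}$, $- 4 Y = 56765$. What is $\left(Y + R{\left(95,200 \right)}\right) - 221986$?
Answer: $- \frac{944705}{4} \approx -2.3618 \cdot 10^{5}$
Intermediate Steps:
$Y = - \frac{56765}{4}$ ($Y = \left(- \frac{1}{4}\right) 56765 = - \frac{56765}{4} \approx -14191.0$)
$R{\left(h,M \right)} = 1$
$\left(Y + R{\left(95,200 \right)}\right) - 221986 = \left(- \frac{56765}{4} + 1\right) - 221986 = - \frac{56761}{4} - 221986 = - \frac{944705}{4}$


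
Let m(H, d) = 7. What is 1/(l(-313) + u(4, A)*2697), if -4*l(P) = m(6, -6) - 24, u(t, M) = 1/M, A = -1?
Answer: -4/10771 ≈ -0.00037137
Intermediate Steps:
l(P) = 17/4 (l(P) = -(7 - 24)/4 = -¼*(-17) = 17/4)
1/(l(-313) + u(4, A)*2697) = 1/(17/4 + 2697/(-1)) = 1/(17/4 - 1*2697) = 1/(17/4 - 2697) = 1/(-10771/4) = -4/10771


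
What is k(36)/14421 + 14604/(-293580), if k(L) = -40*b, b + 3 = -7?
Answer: -2588119/117603255 ≈ -0.022007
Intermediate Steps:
b = -10 (b = -3 - 7 = -10)
k(L) = 400 (k(L) = -40*(-10) = 400)
k(36)/14421 + 14604/(-293580) = 400/14421 + 14604/(-293580) = 400*(1/14421) + 14604*(-1/293580) = 400/14421 - 1217/24465 = -2588119/117603255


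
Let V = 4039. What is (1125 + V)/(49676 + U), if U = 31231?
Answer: 5164/80907 ≈ 0.063826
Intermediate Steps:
(1125 + V)/(49676 + U) = (1125 + 4039)/(49676 + 31231) = 5164/80907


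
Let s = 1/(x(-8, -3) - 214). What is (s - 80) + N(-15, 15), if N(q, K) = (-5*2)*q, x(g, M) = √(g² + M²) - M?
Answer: 3111149/44448 - √73/44448 ≈ 69.995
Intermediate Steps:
x(g, M) = √(M² + g²) - M
s = 1/(-211 + √73) (s = 1/((√((-3)² + (-8)²) - 1*(-3)) - 214) = 1/((√(9 + 64) + 3) - 214) = 1/((√73 + 3) - 214) = 1/((3 + √73) - 214) = 1/(-211 + √73) ≈ -0.0049393)
N(q, K) = -10*q
(s - 80) + N(-15, 15) = ((-211/44448 - √73/44448) - 80) - 10*(-15) = (-3556051/44448 - √73/44448) + 150 = 3111149/44448 - √73/44448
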